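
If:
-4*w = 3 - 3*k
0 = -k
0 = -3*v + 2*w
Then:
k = 0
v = -1/2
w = -3/4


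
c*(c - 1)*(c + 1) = c^3 - c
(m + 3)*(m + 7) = m^2 + 10*m + 21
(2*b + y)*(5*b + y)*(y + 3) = 10*b^2*y + 30*b^2 + 7*b*y^2 + 21*b*y + y^3 + 3*y^2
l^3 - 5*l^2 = l^2*(l - 5)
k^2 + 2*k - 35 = (k - 5)*(k + 7)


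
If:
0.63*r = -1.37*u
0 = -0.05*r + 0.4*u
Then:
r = 0.00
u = 0.00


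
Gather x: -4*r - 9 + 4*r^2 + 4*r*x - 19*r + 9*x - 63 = 4*r^2 - 23*r + x*(4*r + 9) - 72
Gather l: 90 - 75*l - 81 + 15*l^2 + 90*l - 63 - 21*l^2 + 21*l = -6*l^2 + 36*l - 54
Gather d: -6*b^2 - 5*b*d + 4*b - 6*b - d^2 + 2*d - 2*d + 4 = -6*b^2 - 5*b*d - 2*b - d^2 + 4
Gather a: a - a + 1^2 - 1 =0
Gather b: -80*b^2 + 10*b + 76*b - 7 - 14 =-80*b^2 + 86*b - 21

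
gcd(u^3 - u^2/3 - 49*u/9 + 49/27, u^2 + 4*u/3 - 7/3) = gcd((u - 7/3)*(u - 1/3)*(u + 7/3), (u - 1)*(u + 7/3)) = u + 7/3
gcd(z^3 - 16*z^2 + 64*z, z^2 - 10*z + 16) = z - 8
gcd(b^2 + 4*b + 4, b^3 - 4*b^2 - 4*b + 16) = b + 2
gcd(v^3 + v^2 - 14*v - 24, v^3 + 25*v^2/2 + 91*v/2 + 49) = v + 2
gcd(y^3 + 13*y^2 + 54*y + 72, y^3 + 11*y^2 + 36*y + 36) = y^2 + 9*y + 18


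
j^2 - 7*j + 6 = (j - 6)*(j - 1)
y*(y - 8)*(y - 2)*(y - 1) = y^4 - 11*y^3 + 26*y^2 - 16*y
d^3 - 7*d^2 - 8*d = d*(d - 8)*(d + 1)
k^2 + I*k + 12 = (k - 3*I)*(k + 4*I)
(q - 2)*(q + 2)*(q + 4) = q^3 + 4*q^2 - 4*q - 16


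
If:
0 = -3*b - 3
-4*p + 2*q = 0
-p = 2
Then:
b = -1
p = -2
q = -4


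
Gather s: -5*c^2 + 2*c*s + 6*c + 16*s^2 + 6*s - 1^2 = -5*c^2 + 6*c + 16*s^2 + s*(2*c + 6) - 1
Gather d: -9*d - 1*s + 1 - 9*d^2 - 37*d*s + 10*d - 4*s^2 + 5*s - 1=-9*d^2 + d*(1 - 37*s) - 4*s^2 + 4*s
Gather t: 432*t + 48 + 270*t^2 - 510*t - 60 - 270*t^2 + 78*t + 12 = 0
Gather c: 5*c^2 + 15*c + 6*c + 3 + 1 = 5*c^2 + 21*c + 4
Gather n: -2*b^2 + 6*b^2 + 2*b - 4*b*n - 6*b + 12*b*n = 4*b^2 + 8*b*n - 4*b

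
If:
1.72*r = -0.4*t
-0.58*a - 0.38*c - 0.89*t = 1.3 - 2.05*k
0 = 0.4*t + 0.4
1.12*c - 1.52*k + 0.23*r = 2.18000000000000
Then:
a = 2.64532019704433*k - 1.95085347691603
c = 1.35714285714286*k + 1.89867109634551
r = 0.23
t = -1.00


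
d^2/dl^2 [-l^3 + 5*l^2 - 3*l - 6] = 10 - 6*l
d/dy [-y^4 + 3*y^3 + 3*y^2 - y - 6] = -4*y^3 + 9*y^2 + 6*y - 1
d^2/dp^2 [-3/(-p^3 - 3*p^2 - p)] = 6*(-3*p*(p + 1)*(p^2 + 3*p + 1) + (3*p^2 + 6*p + 1)^2)/(p^3*(p^2 + 3*p + 1)^3)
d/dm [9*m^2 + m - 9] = 18*m + 1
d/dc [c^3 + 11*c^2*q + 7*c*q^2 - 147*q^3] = 3*c^2 + 22*c*q + 7*q^2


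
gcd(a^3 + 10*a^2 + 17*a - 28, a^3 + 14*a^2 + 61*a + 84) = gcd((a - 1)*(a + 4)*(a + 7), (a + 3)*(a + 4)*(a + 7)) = a^2 + 11*a + 28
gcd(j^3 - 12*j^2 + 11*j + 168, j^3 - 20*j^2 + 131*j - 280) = j^2 - 15*j + 56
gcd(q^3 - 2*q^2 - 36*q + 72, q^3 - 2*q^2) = q - 2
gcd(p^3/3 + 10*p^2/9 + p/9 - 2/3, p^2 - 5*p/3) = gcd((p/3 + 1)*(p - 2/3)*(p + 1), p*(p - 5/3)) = 1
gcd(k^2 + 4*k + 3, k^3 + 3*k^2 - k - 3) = k^2 + 4*k + 3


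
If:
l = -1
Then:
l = -1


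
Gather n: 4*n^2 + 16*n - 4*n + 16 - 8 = 4*n^2 + 12*n + 8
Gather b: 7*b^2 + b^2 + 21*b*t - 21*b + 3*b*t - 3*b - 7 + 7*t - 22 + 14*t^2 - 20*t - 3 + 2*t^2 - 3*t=8*b^2 + b*(24*t - 24) + 16*t^2 - 16*t - 32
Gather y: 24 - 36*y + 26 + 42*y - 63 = 6*y - 13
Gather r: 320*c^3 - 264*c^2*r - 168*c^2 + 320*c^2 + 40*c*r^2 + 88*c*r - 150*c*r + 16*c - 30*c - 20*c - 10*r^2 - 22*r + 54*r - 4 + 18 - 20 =320*c^3 + 152*c^2 - 34*c + r^2*(40*c - 10) + r*(-264*c^2 - 62*c + 32) - 6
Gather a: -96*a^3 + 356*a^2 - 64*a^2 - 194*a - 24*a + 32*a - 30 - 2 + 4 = -96*a^3 + 292*a^2 - 186*a - 28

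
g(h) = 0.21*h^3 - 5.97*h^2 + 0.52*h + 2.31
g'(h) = 0.63*h^2 - 11.94*h + 0.52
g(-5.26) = -196.16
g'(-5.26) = 80.75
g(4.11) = -81.82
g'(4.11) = -37.91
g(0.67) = 0.04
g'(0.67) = -7.20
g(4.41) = -93.49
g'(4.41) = -39.88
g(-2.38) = -35.58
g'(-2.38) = 32.51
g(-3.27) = -70.57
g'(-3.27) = 46.30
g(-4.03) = -110.49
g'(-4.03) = 58.87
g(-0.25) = 1.80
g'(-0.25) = 3.54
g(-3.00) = -58.65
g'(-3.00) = 42.01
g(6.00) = -164.13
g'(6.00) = -48.44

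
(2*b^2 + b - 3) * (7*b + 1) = 14*b^3 + 9*b^2 - 20*b - 3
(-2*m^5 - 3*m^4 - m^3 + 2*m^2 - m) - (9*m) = -2*m^5 - 3*m^4 - m^3 + 2*m^2 - 10*m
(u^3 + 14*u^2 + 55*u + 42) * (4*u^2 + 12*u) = 4*u^5 + 68*u^4 + 388*u^3 + 828*u^2 + 504*u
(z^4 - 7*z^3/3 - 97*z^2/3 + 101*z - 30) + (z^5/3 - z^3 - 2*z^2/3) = z^5/3 + z^4 - 10*z^3/3 - 33*z^2 + 101*z - 30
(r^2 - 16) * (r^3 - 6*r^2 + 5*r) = r^5 - 6*r^4 - 11*r^3 + 96*r^2 - 80*r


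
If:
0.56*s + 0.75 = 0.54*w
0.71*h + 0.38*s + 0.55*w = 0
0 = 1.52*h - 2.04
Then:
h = 1.34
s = -1.81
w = -0.48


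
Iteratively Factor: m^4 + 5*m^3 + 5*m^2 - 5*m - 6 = (m + 1)*(m^3 + 4*m^2 + m - 6) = (m - 1)*(m + 1)*(m^2 + 5*m + 6) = (m - 1)*(m + 1)*(m + 2)*(m + 3)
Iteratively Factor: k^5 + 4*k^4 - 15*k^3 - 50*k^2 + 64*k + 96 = (k + 4)*(k^4 - 15*k^2 + 10*k + 24) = (k - 3)*(k + 4)*(k^3 + 3*k^2 - 6*k - 8) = (k - 3)*(k - 2)*(k + 4)*(k^2 + 5*k + 4) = (k - 3)*(k - 2)*(k + 1)*(k + 4)*(k + 4)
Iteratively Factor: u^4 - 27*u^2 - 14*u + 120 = (u - 2)*(u^3 + 2*u^2 - 23*u - 60) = (u - 2)*(u + 3)*(u^2 - u - 20) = (u - 5)*(u - 2)*(u + 3)*(u + 4)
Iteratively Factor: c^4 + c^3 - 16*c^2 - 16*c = (c)*(c^3 + c^2 - 16*c - 16) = c*(c - 4)*(c^2 + 5*c + 4) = c*(c - 4)*(c + 4)*(c + 1)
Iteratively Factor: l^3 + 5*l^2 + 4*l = (l + 1)*(l^2 + 4*l) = l*(l + 1)*(l + 4)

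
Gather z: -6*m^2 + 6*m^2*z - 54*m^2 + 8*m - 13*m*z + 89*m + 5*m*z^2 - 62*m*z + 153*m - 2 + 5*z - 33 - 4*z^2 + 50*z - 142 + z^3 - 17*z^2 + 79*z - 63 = -60*m^2 + 250*m + z^3 + z^2*(5*m - 21) + z*(6*m^2 - 75*m + 134) - 240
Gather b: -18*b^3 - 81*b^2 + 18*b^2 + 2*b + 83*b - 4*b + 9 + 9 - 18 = -18*b^3 - 63*b^2 + 81*b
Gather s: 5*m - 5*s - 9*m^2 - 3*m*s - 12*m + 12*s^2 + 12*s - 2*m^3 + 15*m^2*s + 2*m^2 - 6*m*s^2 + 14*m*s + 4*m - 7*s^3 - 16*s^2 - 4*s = -2*m^3 - 7*m^2 - 3*m - 7*s^3 + s^2*(-6*m - 4) + s*(15*m^2 + 11*m + 3)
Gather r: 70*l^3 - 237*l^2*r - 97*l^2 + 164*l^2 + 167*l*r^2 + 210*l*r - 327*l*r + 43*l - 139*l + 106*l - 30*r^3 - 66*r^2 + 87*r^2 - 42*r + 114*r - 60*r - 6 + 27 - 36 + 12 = 70*l^3 + 67*l^2 + 10*l - 30*r^3 + r^2*(167*l + 21) + r*(-237*l^2 - 117*l + 12) - 3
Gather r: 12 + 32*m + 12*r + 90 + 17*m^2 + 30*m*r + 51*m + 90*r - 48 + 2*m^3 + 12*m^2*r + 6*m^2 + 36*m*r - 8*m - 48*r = 2*m^3 + 23*m^2 + 75*m + r*(12*m^2 + 66*m + 54) + 54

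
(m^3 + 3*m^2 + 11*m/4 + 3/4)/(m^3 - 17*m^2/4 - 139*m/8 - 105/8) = 2*(2*m^2 + 3*m + 1)/(4*m^2 - 23*m - 35)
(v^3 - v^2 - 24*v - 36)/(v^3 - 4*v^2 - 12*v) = (v + 3)/v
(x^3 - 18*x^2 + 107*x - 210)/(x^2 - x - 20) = (x^2 - 13*x + 42)/(x + 4)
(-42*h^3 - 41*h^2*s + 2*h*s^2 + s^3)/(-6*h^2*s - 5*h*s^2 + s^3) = (7*h + s)/s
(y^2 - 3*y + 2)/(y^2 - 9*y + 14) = (y - 1)/(y - 7)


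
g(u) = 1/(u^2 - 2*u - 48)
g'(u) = (2 - 2*u)/(u^2 - 2*u - 48)^2 = 2*(1 - u)/(-u^2 + 2*u + 48)^2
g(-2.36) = -0.03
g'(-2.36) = 0.00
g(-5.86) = -0.52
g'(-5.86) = 3.64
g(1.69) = -0.02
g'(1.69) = -0.00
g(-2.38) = -0.03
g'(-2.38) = 0.00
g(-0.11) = -0.02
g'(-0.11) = 0.00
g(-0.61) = -0.02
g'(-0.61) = 0.00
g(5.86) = -0.04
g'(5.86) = -0.02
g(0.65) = -0.02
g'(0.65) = 0.00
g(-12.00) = 0.01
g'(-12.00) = 0.00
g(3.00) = -0.02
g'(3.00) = 0.00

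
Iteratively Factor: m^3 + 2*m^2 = (m)*(m^2 + 2*m) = m*(m + 2)*(m)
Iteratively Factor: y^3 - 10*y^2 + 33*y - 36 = (y - 3)*(y^2 - 7*y + 12) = (y - 3)^2*(y - 4)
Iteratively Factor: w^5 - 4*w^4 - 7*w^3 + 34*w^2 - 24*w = (w - 1)*(w^4 - 3*w^3 - 10*w^2 + 24*w) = (w - 4)*(w - 1)*(w^3 + w^2 - 6*w) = (w - 4)*(w - 1)*(w + 3)*(w^2 - 2*w) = w*(w - 4)*(w - 1)*(w + 3)*(w - 2)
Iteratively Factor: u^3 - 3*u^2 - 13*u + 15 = (u - 1)*(u^2 - 2*u - 15) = (u - 1)*(u + 3)*(u - 5)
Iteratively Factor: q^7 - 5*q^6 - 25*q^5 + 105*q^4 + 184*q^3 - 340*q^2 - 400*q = (q + 4)*(q^6 - 9*q^5 + 11*q^4 + 61*q^3 - 60*q^2 - 100*q) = q*(q + 4)*(q^5 - 9*q^4 + 11*q^3 + 61*q^2 - 60*q - 100) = q*(q - 5)*(q + 4)*(q^4 - 4*q^3 - 9*q^2 + 16*q + 20) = q*(q - 5)*(q + 1)*(q + 4)*(q^3 - 5*q^2 - 4*q + 20) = q*(q - 5)^2*(q + 1)*(q + 4)*(q^2 - 4) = q*(q - 5)^2*(q + 1)*(q + 2)*(q + 4)*(q - 2)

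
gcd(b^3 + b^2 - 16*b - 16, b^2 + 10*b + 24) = b + 4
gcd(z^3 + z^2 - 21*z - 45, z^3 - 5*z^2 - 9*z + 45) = z^2 - 2*z - 15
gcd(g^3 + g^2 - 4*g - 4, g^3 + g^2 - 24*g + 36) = g - 2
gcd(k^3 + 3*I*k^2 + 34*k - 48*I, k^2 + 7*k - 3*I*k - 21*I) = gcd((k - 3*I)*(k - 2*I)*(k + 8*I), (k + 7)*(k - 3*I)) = k - 3*I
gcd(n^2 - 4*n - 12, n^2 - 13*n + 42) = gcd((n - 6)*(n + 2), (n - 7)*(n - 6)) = n - 6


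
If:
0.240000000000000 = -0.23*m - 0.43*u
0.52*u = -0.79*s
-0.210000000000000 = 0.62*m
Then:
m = -0.34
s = 0.25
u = -0.38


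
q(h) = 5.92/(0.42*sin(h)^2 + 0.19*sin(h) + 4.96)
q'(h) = 5.92*(-0.84*sin(h)*cos(h) - 0.19*cos(h))/(0.42*sin(h)^2 + 0.19*sin(h) + 4.96)^2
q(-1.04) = 1.16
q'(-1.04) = 0.06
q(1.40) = 1.07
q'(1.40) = -0.03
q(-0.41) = 1.20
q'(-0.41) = 0.03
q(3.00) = 1.19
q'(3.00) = 0.07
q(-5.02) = 1.07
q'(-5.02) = -0.06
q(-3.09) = 1.20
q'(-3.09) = 0.04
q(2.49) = 1.13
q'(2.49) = 0.12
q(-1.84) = 1.15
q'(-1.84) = -0.04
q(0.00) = 1.19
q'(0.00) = -0.05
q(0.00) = 1.19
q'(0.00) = -0.05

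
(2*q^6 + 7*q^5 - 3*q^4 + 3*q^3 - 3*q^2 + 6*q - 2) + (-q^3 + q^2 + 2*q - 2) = 2*q^6 + 7*q^5 - 3*q^4 + 2*q^3 - 2*q^2 + 8*q - 4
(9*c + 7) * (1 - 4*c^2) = -36*c^3 - 28*c^2 + 9*c + 7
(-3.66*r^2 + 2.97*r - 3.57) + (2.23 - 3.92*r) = -3.66*r^2 - 0.95*r - 1.34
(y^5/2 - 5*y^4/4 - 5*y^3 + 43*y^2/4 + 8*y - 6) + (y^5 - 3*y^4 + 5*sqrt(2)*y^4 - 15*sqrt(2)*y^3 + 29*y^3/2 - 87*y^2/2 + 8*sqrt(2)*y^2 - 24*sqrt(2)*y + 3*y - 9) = 3*y^5/2 - 17*y^4/4 + 5*sqrt(2)*y^4 - 15*sqrt(2)*y^3 + 19*y^3/2 - 131*y^2/4 + 8*sqrt(2)*y^2 - 24*sqrt(2)*y + 11*y - 15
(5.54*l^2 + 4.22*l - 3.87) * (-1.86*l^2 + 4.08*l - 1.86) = -10.3044*l^4 + 14.754*l^3 + 14.1114*l^2 - 23.6388*l + 7.1982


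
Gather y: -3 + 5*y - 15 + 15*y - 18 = 20*y - 36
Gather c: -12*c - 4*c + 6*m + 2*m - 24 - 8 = -16*c + 8*m - 32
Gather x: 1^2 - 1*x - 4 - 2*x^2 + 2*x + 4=-2*x^2 + x + 1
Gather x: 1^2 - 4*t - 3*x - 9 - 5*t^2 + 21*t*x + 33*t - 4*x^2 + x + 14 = -5*t^2 + 29*t - 4*x^2 + x*(21*t - 2) + 6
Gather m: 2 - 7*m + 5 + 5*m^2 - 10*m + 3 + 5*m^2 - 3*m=10*m^2 - 20*m + 10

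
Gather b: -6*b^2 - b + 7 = -6*b^2 - b + 7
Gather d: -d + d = 0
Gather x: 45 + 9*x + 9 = 9*x + 54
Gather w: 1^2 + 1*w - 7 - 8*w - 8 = -7*w - 14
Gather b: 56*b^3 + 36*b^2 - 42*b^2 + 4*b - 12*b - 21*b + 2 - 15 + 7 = 56*b^3 - 6*b^2 - 29*b - 6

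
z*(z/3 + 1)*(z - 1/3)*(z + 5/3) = z^4/3 + 13*z^3/9 + 31*z^2/27 - 5*z/9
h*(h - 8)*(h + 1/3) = h^3 - 23*h^2/3 - 8*h/3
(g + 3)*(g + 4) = g^2 + 7*g + 12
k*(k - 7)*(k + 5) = k^3 - 2*k^2 - 35*k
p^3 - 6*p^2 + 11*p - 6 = (p - 3)*(p - 2)*(p - 1)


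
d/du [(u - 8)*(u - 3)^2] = (u - 3)*(3*u - 19)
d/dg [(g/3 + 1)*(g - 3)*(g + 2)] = g^2 + 4*g/3 - 3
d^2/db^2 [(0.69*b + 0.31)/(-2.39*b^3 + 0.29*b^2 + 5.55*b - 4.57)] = (-23.648094*b^5 - 18.379578*b^4 - 14.983292*b^3 + 114.952188*b^2 + 11.835066*b - 54.920866)/(13.651919*b^9 - 4.969527*b^8 - 94.503468*b^7 + 101.368732*b^6 + 200.448858*b^5 - 389.357754*b^4 + 22.923348*b^3 + 404.132412*b^2 - 347.733585*b + 95.443993)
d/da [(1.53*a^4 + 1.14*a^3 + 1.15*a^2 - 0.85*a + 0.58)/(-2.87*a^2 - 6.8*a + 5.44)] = (-8.7822*a^5 - 34.4838*a^4 + 17.7888*a^3 + 8.3453*a^2 + 15.8412*a - 0.680000000000001)/(8.2369*a^4 + 39.032*a^3 + 15.0144*a^2 - 73.984*a + 29.5936)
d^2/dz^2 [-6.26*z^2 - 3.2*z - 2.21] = -12.5200000000000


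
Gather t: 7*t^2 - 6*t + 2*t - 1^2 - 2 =7*t^2 - 4*t - 3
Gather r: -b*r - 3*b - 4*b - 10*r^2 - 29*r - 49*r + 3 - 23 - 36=-7*b - 10*r^2 + r*(-b - 78) - 56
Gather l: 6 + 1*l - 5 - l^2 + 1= -l^2 + l + 2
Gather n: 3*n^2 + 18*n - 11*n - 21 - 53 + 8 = 3*n^2 + 7*n - 66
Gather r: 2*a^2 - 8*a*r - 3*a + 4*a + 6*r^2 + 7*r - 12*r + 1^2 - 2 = 2*a^2 + a + 6*r^2 + r*(-8*a - 5) - 1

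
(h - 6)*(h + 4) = h^2 - 2*h - 24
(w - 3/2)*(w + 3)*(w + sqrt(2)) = w^3 + sqrt(2)*w^2 + 3*w^2/2 - 9*w/2 + 3*sqrt(2)*w/2 - 9*sqrt(2)/2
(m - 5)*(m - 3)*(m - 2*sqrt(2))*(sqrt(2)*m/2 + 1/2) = sqrt(2)*m^4/2 - 4*sqrt(2)*m^3 - 3*m^3/2 + 13*sqrt(2)*m^2/2 + 12*m^2 - 45*m/2 + 8*sqrt(2)*m - 15*sqrt(2)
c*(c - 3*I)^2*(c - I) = c^4 - 7*I*c^3 - 15*c^2 + 9*I*c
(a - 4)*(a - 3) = a^2 - 7*a + 12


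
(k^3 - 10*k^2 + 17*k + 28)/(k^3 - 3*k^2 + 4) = (k^2 - 11*k + 28)/(k^2 - 4*k + 4)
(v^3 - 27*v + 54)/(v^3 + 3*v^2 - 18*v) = (v - 3)/v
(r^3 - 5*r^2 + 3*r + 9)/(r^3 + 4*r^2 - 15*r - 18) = (r - 3)/(r + 6)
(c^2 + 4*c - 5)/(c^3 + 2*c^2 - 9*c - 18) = (c^2 + 4*c - 5)/(c^3 + 2*c^2 - 9*c - 18)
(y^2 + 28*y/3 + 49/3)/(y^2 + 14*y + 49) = (y + 7/3)/(y + 7)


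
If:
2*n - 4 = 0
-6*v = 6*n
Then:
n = 2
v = -2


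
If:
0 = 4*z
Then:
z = 0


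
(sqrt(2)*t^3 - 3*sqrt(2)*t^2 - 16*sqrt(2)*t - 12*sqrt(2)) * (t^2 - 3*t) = sqrt(2)*t^5 - 6*sqrt(2)*t^4 - 7*sqrt(2)*t^3 + 36*sqrt(2)*t^2 + 36*sqrt(2)*t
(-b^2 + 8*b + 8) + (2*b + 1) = -b^2 + 10*b + 9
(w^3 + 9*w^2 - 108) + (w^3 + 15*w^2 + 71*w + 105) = 2*w^3 + 24*w^2 + 71*w - 3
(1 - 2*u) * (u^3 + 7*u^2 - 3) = -2*u^4 - 13*u^3 + 7*u^2 + 6*u - 3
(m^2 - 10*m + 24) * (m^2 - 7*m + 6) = m^4 - 17*m^3 + 100*m^2 - 228*m + 144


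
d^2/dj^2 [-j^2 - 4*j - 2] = -2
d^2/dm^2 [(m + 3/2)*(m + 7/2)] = 2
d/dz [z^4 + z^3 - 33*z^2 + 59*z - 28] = 4*z^3 + 3*z^2 - 66*z + 59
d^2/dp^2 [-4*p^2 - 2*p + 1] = -8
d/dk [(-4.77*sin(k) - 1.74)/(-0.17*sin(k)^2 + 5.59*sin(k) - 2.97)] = (-0.8109*sin(k)^2 - 0.5916*sin(k) + 23.8935)*cos(k)/(0.0289*sin(k)^4 - 1.9006*sin(k)^3 + 32.2579*sin(k)^2 - 33.2046*sin(k) + 8.8209)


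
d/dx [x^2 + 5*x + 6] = 2*x + 5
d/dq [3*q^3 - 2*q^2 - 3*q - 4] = 9*q^2 - 4*q - 3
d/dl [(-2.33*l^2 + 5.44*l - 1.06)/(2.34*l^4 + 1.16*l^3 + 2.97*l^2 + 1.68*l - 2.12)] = (10.9044*l^5 - 35.486*l^4 - 2.6992*l^3 - 16.3824*l^2 + 16.1756*l - 9.752)/(5.4756*l^8 + 5.4288*l^7 + 15.2452*l^6 + 14.7528*l^5 + 2.7969*l^4 + 5.0608*l^3 - 9.7704*l^2 - 7.1232*l + 4.4944)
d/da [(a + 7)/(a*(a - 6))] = (-a^2 - 14*a + 42)/(a^2*(a^2 - 12*a + 36))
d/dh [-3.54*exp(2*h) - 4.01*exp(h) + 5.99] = (-7.08*exp(h) - 4.01)*exp(h)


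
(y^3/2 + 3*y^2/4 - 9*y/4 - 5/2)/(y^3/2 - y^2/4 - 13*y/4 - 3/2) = (-2*y^3 - 3*y^2 + 9*y + 10)/(-2*y^3 + y^2 + 13*y + 6)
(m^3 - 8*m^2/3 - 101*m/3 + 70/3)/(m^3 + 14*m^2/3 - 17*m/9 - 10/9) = 3*(m - 7)/(3*m + 1)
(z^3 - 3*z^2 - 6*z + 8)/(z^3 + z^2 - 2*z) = (z - 4)/z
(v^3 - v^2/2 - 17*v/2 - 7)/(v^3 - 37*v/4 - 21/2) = 2*(v + 1)/(2*v + 3)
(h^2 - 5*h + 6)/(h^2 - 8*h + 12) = (h - 3)/(h - 6)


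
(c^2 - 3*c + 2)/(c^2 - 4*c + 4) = (c - 1)/(c - 2)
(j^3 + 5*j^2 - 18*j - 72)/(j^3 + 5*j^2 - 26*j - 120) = (j^2 - j - 12)/(j^2 - j - 20)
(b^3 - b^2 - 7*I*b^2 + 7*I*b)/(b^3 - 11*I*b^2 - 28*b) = (b - 1)/(b - 4*I)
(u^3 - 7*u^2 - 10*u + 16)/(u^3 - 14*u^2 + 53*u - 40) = (u + 2)/(u - 5)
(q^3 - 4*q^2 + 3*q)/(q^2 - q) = q - 3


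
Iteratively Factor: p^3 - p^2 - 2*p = (p - 2)*(p^2 + p) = p*(p - 2)*(p + 1)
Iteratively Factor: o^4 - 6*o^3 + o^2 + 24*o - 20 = (o - 5)*(o^3 - o^2 - 4*o + 4) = (o - 5)*(o - 2)*(o^2 + o - 2) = (o - 5)*(o - 2)*(o + 2)*(o - 1)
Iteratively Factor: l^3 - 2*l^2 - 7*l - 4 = (l - 4)*(l^2 + 2*l + 1) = (l - 4)*(l + 1)*(l + 1)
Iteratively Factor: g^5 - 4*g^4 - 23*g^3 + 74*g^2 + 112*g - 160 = (g + 4)*(g^4 - 8*g^3 + 9*g^2 + 38*g - 40) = (g + 2)*(g + 4)*(g^3 - 10*g^2 + 29*g - 20) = (g - 1)*(g + 2)*(g + 4)*(g^2 - 9*g + 20) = (g - 4)*(g - 1)*(g + 2)*(g + 4)*(g - 5)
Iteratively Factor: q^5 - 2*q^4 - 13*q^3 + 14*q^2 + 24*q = (q + 1)*(q^4 - 3*q^3 - 10*q^2 + 24*q) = q*(q + 1)*(q^3 - 3*q^2 - 10*q + 24) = q*(q - 2)*(q + 1)*(q^2 - q - 12) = q*(q - 4)*(q - 2)*(q + 1)*(q + 3)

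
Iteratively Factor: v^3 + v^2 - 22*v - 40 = (v + 4)*(v^2 - 3*v - 10) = (v + 2)*(v + 4)*(v - 5)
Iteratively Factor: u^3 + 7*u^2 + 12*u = (u + 3)*(u^2 + 4*u) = u*(u + 3)*(u + 4)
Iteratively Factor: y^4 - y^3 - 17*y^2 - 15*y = (y + 1)*(y^3 - 2*y^2 - 15*y) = y*(y + 1)*(y^2 - 2*y - 15) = y*(y - 5)*(y + 1)*(y + 3)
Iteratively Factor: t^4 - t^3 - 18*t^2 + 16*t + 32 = (t - 2)*(t^3 + t^2 - 16*t - 16) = (t - 2)*(t + 4)*(t^2 - 3*t - 4) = (t - 2)*(t + 1)*(t + 4)*(t - 4)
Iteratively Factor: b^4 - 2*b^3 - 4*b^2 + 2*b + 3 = (b - 1)*(b^3 - b^2 - 5*b - 3) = (b - 1)*(b + 1)*(b^2 - 2*b - 3) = (b - 1)*(b + 1)^2*(b - 3)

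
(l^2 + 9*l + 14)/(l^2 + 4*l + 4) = (l + 7)/(l + 2)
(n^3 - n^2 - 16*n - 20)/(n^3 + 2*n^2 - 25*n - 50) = (n + 2)/(n + 5)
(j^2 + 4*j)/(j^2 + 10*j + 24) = j/(j + 6)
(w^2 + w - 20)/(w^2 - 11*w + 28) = (w + 5)/(w - 7)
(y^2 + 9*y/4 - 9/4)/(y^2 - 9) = (y - 3/4)/(y - 3)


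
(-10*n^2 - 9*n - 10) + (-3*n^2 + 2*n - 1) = -13*n^2 - 7*n - 11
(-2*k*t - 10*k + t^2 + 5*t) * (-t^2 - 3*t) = 2*k*t^3 + 16*k*t^2 + 30*k*t - t^4 - 8*t^3 - 15*t^2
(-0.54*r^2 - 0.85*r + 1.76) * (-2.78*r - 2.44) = 1.5012*r^3 + 3.6806*r^2 - 2.8188*r - 4.2944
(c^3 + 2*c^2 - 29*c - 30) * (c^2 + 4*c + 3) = c^5 + 6*c^4 - 18*c^3 - 140*c^2 - 207*c - 90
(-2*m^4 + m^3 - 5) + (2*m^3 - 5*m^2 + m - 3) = -2*m^4 + 3*m^3 - 5*m^2 + m - 8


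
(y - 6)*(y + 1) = y^2 - 5*y - 6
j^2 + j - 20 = (j - 4)*(j + 5)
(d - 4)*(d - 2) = d^2 - 6*d + 8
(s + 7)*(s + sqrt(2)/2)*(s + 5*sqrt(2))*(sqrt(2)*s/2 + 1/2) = sqrt(2)*s^4/2 + 7*sqrt(2)*s^3/2 + 6*s^3 + 21*sqrt(2)*s^2/4 + 42*s^2 + 5*s/2 + 147*sqrt(2)*s/4 + 35/2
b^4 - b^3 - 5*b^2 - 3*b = b*(b - 3)*(b + 1)^2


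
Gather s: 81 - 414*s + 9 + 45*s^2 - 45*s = 45*s^2 - 459*s + 90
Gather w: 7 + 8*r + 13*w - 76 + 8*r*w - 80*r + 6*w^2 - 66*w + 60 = -72*r + 6*w^2 + w*(8*r - 53) - 9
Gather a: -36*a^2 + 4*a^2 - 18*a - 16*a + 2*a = -32*a^2 - 32*a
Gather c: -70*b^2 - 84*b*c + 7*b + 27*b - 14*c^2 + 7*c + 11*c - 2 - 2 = -70*b^2 + 34*b - 14*c^2 + c*(18 - 84*b) - 4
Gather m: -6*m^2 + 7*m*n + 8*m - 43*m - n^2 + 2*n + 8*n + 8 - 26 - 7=-6*m^2 + m*(7*n - 35) - n^2 + 10*n - 25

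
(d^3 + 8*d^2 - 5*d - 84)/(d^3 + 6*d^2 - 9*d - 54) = (d^2 + 11*d + 28)/(d^2 + 9*d + 18)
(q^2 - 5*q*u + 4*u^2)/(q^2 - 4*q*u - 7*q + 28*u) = (q - u)/(q - 7)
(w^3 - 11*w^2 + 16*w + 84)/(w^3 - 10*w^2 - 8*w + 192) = (w^2 - 5*w - 14)/(w^2 - 4*w - 32)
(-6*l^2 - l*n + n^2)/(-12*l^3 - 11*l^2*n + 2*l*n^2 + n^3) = (2*l + n)/(4*l^2 + 5*l*n + n^2)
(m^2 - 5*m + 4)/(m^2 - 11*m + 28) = (m - 1)/(m - 7)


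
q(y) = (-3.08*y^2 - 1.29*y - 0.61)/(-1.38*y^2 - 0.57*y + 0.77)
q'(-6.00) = 0.02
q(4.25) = 2.32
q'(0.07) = -3.42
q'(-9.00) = 0.00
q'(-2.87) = 0.21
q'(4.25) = -0.04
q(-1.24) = 5.81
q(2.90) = 2.42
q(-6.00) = 2.28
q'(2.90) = -0.13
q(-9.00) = 2.25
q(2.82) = 2.43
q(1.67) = 2.82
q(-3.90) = 2.36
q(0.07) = -0.99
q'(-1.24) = 15.84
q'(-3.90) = 0.07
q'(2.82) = -0.14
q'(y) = (-6.16*y - 1.29)/(-1.38*y^2 - 0.57*y + 0.77) + (2.76*y + 0.57)*(-3.08*y^2 - 1.29*y - 0.61)/(-1.38*y^2 - 0.57*y + 0.77)^2 = (-0.0246000000000004*y^2 - 6.4268*y - 1.341)/(1.9044*y^4 + 1.5732*y^3 - 1.8003*y^2 - 0.8778*y + 0.5929)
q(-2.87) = 2.49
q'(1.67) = -0.75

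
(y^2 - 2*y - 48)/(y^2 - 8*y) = (y + 6)/y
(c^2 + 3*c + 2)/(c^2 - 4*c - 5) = (c + 2)/(c - 5)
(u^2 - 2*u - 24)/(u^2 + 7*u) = (u^2 - 2*u - 24)/(u*(u + 7))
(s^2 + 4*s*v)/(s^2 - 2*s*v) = (s + 4*v)/(s - 2*v)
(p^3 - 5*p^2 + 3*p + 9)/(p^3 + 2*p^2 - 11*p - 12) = (p - 3)/(p + 4)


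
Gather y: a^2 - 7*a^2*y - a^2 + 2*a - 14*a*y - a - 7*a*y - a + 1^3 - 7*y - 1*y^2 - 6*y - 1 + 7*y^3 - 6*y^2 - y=7*y^3 - 7*y^2 + y*(-7*a^2 - 21*a - 14)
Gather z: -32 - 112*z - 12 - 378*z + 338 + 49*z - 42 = 252 - 441*z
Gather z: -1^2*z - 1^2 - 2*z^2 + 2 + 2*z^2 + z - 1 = 0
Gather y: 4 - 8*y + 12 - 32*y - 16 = -40*y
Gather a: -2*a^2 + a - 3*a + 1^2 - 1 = -2*a^2 - 2*a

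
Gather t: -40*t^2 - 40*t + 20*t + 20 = -40*t^2 - 20*t + 20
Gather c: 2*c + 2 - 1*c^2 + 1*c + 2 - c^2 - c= -2*c^2 + 2*c + 4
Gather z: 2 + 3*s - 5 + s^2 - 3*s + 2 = s^2 - 1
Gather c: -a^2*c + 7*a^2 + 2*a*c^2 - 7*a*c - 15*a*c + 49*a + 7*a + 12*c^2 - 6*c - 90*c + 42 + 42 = 7*a^2 + 56*a + c^2*(2*a + 12) + c*(-a^2 - 22*a - 96) + 84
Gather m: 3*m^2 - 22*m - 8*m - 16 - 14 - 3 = 3*m^2 - 30*m - 33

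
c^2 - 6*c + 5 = (c - 5)*(c - 1)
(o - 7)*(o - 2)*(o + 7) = o^3 - 2*o^2 - 49*o + 98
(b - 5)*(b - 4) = b^2 - 9*b + 20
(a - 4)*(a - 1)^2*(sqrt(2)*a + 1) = sqrt(2)*a^4 - 6*sqrt(2)*a^3 + a^3 - 6*a^2 + 9*sqrt(2)*a^2 - 4*sqrt(2)*a + 9*a - 4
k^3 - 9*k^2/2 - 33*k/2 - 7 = (k - 7)*(k + 1/2)*(k + 2)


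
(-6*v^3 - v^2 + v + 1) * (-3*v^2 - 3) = 18*v^5 + 3*v^4 + 15*v^3 - 3*v - 3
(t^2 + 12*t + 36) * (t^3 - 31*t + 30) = t^5 + 12*t^4 + 5*t^3 - 342*t^2 - 756*t + 1080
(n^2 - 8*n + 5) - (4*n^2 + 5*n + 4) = -3*n^2 - 13*n + 1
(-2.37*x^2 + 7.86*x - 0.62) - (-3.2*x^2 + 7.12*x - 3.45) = 0.83*x^2 + 0.74*x + 2.83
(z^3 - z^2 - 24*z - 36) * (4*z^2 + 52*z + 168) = 4*z^5 + 48*z^4 + 20*z^3 - 1560*z^2 - 5904*z - 6048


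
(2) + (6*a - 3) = 6*a - 1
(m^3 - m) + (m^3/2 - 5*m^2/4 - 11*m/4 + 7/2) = 3*m^3/2 - 5*m^2/4 - 15*m/4 + 7/2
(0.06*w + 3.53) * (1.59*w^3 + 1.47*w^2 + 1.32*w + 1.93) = 0.0954*w^4 + 5.7009*w^3 + 5.2683*w^2 + 4.7754*w + 6.8129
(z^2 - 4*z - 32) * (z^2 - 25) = z^4 - 4*z^3 - 57*z^2 + 100*z + 800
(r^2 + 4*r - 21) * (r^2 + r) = r^4 + 5*r^3 - 17*r^2 - 21*r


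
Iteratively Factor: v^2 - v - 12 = (v - 4)*(v + 3)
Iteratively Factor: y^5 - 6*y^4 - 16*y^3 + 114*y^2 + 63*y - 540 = (y + 3)*(y^4 - 9*y^3 + 11*y^2 + 81*y - 180) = (y - 3)*(y + 3)*(y^3 - 6*y^2 - 7*y + 60) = (y - 4)*(y - 3)*(y + 3)*(y^2 - 2*y - 15) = (y - 4)*(y - 3)*(y + 3)^2*(y - 5)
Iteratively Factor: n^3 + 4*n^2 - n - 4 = (n + 4)*(n^2 - 1) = (n + 1)*(n + 4)*(n - 1)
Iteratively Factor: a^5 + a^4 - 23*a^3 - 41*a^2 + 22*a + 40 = (a + 1)*(a^4 - 23*a^2 - 18*a + 40) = (a - 5)*(a + 1)*(a^3 + 5*a^2 + 2*a - 8) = (a - 5)*(a + 1)*(a + 4)*(a^2 + a - 2) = (a - 5)*(a + 1)*(a + 2)*(a + 4)*(a - 1)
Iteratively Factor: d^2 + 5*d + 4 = (d + 1)*(d + 4)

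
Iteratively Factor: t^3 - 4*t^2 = (t)*(t^2 - 4*t) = t*(t - 4)*(t)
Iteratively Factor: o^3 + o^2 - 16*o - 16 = (o + 1)*(o^2 - 16) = (o - 4)*(o + 1)*(o + 4)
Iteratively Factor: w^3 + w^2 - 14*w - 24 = (w + 3)*(w^2 - 2*w - 8) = (w + 2)*(w + 3)*(w - 4)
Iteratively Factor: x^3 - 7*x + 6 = (x + 3)*(x^2 - 3*x + 2) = (x - 2)*(x + 3)*(x - 1)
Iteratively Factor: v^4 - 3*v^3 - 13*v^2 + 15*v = (v - 5)*(v^3 + 2*v^2 - 3*v) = (v - 5)*(v - 1)*(v^2 + 3*v) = v*(v - 5)*(v - 1)*(v + 3)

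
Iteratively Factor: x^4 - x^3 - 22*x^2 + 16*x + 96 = (x - 3)*(x^3 + 2*x^2 - 16*x - 32) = (x - 4)*(x - 3)*(x^2 + 6*x + 8) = (x - 4)*(x - 3)*(x + 2)*(x + 4)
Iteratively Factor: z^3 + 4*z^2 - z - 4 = (z + 1)*(z^2 + 3*z - 4) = (z - 1)*(z + 1)*(z + 4)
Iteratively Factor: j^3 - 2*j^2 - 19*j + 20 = (j - 1)*(j^2 - j - 20) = (j - 5)*(j - 1)*(j + 4)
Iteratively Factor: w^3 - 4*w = (w + 2)*(w^2 - 2*w) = (w - 2)*(w + 2)*(w)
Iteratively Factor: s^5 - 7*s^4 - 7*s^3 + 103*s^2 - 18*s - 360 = (s - 4)*(s^4 - 3*s^3 - 19*s^2 + 27*s + 90) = (s - 4)*(s + 3)*(s^3 - 6*s^2 - s + 30) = (s - 5)*(s - 4)*(s + 3)*(s^2 - s - 6) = (s - 5)*(s - 4)*(s - 3)*(s + 3)*(s + 2)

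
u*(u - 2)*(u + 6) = u^3 + 4*u^2 - 12*u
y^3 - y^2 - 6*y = y*(y - 3)*(y + 2)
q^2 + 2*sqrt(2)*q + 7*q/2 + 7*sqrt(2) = (q + 7/2)*(q + 2*sqrt(2))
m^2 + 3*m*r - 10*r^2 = (m - 2*r)*(m + 5*r)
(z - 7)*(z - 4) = z^2 - 11*z + 28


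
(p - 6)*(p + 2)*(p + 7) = p^3 + 3*p^2 - 40*p - 84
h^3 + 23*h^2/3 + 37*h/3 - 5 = (h - 1/3)*(h + 3)*(h + 5)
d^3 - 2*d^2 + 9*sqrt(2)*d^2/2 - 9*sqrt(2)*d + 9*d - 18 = (d - 2)*(d + 3*sqrt(2)/2)*(d + 3*sqrt(2))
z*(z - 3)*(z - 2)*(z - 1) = z^4 - 6*z^3 + 11*z^2 - 6*z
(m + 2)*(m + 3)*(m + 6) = m^3 + 11*m^2 + 36*m + 36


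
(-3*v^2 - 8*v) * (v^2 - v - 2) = -3*v^4 - 5*v^3 + 14*v^2 + 16*v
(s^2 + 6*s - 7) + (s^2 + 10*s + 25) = 2*s^2 + 16*s + 18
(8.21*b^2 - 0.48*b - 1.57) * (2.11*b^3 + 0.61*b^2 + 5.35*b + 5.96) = 17.3231*b^5 + 3.9953*b^4 + 40.318*b^3 + 45.4059*b^2 - 11.2603*b - 9.3572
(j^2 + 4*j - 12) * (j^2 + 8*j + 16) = j^4 + 12*j^3 + 36*j^2 - 32*j - 192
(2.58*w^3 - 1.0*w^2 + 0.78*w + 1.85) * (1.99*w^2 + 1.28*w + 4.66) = 5.1342*w^5 + 1.3124*w^4 + 12.295*w^3 + 0.0199000000000003*w^2 + 6.0028*w + 8.621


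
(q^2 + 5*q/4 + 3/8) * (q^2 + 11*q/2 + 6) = q^4 + 27*q^3/4 + 53*q^2/4 + 153*q/16 + 9/4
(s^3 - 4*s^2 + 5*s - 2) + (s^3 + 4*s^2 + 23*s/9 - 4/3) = 2*s^3 + 68*s/9 - 10/3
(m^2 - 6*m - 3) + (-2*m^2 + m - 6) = -m^2 - 5*m - 9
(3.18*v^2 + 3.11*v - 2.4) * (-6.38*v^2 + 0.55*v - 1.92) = -20.2884*v^4 - 18.0928*v^3 + 10.9169*v^2 - 7.2912*v + 4.608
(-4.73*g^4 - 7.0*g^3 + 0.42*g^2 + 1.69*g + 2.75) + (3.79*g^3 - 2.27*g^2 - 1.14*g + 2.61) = -4.73*g^4 - 3.21*g^3 - 1.85*g^2 + 0.55*g + 5.36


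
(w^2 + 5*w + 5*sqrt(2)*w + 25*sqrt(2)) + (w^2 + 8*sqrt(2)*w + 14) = 2*w^2 + 5*w + 13*sqrt(2)*w + 14 + 25*sqrt(2)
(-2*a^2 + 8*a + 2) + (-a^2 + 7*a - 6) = -3*a^2 + 15*a - 4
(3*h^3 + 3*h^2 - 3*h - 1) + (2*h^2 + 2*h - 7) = 3*h^3 + 5*h^2 - h - 8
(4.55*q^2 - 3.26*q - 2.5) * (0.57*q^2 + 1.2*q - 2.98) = 2.5935*q^4 + 3.6018*q^3 - 18.896*q^2 + 6.7148*q + 7.45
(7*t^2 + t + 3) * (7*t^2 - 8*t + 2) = 49*t^4 - 49*t^3 + 27*t^2 - 22*t + 6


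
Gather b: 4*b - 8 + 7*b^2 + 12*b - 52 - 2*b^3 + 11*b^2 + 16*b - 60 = -2*b^3 + 18*b^2 + 32*b - 120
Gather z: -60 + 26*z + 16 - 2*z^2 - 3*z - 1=-2*z^2 + 23*z - 45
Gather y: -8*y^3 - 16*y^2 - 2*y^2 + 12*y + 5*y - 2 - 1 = -8*y^3 - 18*y^2 + 17*y - 3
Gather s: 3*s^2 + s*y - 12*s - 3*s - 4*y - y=3*s^2 + s*(y - 15) - 5*y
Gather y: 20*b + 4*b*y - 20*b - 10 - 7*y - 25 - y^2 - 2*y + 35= -y^2 + y*(4*b - 9)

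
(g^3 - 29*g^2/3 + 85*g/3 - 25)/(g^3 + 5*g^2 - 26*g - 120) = (g^2 - 14*g/3 + 5)/(g^2 + 10*g + 24)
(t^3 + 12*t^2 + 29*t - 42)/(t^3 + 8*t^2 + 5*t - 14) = (t + 6)/(t + 2)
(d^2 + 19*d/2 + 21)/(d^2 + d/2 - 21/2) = (d + 6)/(d - 3)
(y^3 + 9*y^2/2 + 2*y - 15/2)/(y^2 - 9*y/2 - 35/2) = (y^2 + 2*y - 3)/(y - 7)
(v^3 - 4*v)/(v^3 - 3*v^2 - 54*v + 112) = v*(v + 2)/(v^2 - v - 56)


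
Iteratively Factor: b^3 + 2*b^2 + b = (b + 1)*(b^2 + b) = (b + 1)^2*(b)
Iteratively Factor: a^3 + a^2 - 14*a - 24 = (a - 4)*(a^2 + 5*a + 6) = (a - 4)*(a + 2)*(a + 3)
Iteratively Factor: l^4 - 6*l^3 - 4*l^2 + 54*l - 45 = (l - 1)*(l^3 - 5*l^2 - 9*l + 45) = (l - 1)*(l + 3)*(l^2 - 8*l + 15) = (l - 5)*(l - 1)*(l + 3)*(l - 3)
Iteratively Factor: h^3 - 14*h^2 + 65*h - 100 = (h - 5)*(h^2 - 9*h + 20) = (h - 5)^2*(h - 4)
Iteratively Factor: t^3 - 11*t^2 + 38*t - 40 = (t - 4)*(t^2 - 7*t + 10) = (t - 5)*(t - 4)*(t - 2)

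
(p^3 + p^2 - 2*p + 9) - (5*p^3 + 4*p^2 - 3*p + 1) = -4*p^3 - 3*p^2 + p + 8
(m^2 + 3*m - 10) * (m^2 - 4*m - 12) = m^4 - m^3 - 34*m^2 + 4*m + 120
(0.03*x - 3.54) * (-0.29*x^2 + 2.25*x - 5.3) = -0.0087*x^3 + 1.0941*x^2 - 8.124*x + 18.762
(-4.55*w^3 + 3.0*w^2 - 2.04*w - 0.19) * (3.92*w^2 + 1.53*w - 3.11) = -17.836*w^5 + 4.7985*w^4 + 10.7437*w^3 - 13.196*w^2 + 6.0537*w + 0.5909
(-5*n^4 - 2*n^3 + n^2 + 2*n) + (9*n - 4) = -5*n^4 - 2*n^3 + n^2 + 11*n - 4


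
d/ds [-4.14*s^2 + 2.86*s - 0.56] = 2.86 - 8.28*s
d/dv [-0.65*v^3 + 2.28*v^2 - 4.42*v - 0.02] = -1.95*v^2 + 4.56*v - 4.42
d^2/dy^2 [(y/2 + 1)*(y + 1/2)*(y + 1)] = 3*y + 7/2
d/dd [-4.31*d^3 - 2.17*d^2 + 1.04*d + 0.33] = -12.93*d^2 - 4.34*d + 1.04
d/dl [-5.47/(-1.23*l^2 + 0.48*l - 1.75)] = (2.6256 - 13.4562*l)/(1.23*l^2 - 0.48*l + 1.75)^2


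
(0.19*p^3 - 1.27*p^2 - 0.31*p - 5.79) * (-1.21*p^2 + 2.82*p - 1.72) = -0.2299*p^5 + 2.0725*p^4 - 3.5331*p^3 + 8.3161*p^2 - 15.7946*p + 9.9588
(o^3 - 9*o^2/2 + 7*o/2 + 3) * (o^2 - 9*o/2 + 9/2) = o^5 - 9*o^4 + 113*o^3/4 - 33*o^2 + 9*o/4 + 27/2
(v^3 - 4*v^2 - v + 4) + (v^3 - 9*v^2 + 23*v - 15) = 2*v^3 - 13*v^2 + 22*v - 11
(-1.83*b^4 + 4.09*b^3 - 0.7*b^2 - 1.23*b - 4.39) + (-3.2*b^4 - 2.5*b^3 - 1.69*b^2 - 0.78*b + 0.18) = -5.03*b^4 + 1.59*b^3 - 2.39*b^2 - 2.01*b - 4.21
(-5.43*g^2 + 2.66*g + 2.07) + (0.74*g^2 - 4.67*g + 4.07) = -4.69*g^2 - 2.01*g + 6.14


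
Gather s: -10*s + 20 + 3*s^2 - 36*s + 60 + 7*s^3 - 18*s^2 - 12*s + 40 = 7*s^3 - 15*s^2 - 58*s + 120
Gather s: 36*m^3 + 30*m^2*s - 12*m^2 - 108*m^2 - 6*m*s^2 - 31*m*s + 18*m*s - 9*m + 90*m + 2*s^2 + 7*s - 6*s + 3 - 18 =36*m^3 - 120*m^2 + 81*m + s^2*(2 - 6*m) + s*(30*m^2 - 13*m + 1) - 15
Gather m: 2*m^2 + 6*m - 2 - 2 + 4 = 2*m^2 + 6*m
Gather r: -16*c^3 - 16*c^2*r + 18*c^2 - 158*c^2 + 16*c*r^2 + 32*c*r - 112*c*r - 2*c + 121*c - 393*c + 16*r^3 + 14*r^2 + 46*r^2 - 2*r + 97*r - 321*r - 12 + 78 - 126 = -16*c^3 - 140*c^2 - 274*c + 16*r^3 + r^2*(16*c + 60) + r*(-16*c^2 - 80*c - 226) - 60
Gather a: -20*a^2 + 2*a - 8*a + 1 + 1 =-20*a^2 - 6*a + 2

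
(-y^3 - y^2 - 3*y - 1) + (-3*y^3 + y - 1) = -4*y^3 - y^2 - 2*y - 2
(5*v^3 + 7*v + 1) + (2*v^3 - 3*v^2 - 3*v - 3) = 7*v^3 - 3*v^2 + 4*v - 2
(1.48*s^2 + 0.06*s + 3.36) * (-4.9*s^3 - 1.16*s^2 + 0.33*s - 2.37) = -7.252*s^5 - 2.0108*s^4 - 16.0452*s^3 - 7.3854*s^2 + 0.9666*s - 7.9632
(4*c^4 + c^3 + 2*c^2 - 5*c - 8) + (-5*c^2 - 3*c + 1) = 4*c^4 + c^3 - 3*c^2 - 8*c - 7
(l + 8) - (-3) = l + 11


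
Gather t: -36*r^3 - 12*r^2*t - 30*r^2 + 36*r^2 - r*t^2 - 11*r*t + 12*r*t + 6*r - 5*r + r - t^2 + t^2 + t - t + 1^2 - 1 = -36*r^3 + 6*r^2 - r*t^2 + 2*r + t*(-12*r^2 + r)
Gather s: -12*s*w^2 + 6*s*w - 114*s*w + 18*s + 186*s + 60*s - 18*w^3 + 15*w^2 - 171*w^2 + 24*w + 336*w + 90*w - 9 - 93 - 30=s*(-12*w^2 - 108*w + 264) - 18*w^3 - 156*w^2 + 450*w - 132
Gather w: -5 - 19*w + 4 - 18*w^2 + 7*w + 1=-18*w^2 - 12*w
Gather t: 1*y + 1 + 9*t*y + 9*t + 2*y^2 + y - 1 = t*(9*y + 9) + 2*y^2 + 2*y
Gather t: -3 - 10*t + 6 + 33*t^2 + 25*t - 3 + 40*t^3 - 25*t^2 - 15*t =40*t^3 + 8*t^2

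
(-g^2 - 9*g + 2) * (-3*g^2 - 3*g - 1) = 3*g^4 + 30*g^3 + 22*g^2 + 3*g - 2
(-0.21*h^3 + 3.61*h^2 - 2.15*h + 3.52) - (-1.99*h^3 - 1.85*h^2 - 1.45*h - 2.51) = 1.78*h^3 + 5.46*h^2 - 0.7*h + 6.03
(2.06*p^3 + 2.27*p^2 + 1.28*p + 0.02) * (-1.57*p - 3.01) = -3.2342*p^4 - 9.7645*p^3 - 8.8423*p^2 - 3.8842*p - 0.0602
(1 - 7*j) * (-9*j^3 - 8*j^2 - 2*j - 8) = 63*j^4 + 47*j^3 + 6*j^2 + 54*j - 8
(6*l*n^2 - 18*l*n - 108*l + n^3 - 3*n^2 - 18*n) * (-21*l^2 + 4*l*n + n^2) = -126*l^3*n^2 + 378*l^3*n + 2268*l^3 + 3*l^2*n^3 - 9*l^2*n^2 - 54*l^2*n + 10*l*n^4 - 30*l*n^3 - 180*l*n^2 + n^5 - 3*n^4 - 18*n^3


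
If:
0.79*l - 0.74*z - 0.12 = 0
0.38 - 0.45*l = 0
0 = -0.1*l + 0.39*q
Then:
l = 0.84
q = 0.22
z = 0.74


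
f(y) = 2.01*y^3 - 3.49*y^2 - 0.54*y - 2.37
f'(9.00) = 425.07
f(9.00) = 1175.37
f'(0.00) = -0.54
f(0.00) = -2.37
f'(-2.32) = 48.11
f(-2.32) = -45.00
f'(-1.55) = 24.77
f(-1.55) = -17.40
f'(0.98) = -1.59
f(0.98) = -4.36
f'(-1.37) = 20.34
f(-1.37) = -13.35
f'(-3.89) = 117.86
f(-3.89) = -171.40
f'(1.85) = 7.18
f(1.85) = -2.59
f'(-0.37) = 2.87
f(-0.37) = -2.75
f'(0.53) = -2.55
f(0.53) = -3.34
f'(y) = 6.03*y^2 - 6.98*y - 0.54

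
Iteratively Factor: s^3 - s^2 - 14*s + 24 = (s - 2)*(s^2 + s - 12) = (s - 3)*(s - 2)*(s + 4)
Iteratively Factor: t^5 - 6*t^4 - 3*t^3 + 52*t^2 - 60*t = (t - 2)*(t^4 - 4*t^3 - 11*t^2 + 30*t) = (t - 5)*(t - 2)*(t^3 + t^2 - 6*t) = (t - 5)*(t - 2)^2*(t^2 + 3*t) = t*(t - 5)*(t - 2)^2*(t + 3)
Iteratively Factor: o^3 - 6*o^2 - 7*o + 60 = (o + 3)*(o^2 - 9*o + 20) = (o - 5)*(o + 3)*(o - 4)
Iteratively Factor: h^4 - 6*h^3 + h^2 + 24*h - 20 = (h - 5)*(h^3 - h^2 - 4*h + 4) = (h - 5)*(h - 1)*(h^2 - 4) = (h - 5)*(h - 1)*(h + 2)*(h - 2)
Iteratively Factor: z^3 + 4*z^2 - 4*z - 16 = (z + 4)*(z^2 - 4) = (z - 2)*(z + 4)*(z + 2)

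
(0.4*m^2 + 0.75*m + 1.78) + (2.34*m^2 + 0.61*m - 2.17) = 2.74*m^2 + 1.36*m - 0.39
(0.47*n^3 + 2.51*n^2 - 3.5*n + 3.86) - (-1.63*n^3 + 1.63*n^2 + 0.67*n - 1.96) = 2.1*n^3 + 0.88*n^2 - 4.17*n + 5.82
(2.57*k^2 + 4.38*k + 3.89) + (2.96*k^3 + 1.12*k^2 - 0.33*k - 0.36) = 2.96*k^3 + 3.69*k^2 + 4.05*k + 3.53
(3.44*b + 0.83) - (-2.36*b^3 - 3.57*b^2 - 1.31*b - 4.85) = 2.36*b^3 + 3.57*b^2 + 4.75*b + 5.68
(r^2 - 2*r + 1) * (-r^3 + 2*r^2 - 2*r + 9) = -r^5 + 4*r^4 - 7*r^3 + 15*r^2 - 20*r + 9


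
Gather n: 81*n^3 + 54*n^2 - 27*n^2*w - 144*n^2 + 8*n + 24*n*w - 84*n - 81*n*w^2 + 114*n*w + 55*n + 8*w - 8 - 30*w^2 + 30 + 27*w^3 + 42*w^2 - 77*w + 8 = 81*n^3 + n^2*(-27*w - 90) + n*(-81*w^2 + 138*w - 21) + 27*w^3 + 12*w^2 - 69*w + 30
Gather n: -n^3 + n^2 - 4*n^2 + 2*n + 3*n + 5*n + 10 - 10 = -n^3 - 3*n^2 + 10*n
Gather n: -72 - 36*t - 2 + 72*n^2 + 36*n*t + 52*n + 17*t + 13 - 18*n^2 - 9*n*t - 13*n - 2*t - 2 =54*n^2 + n*(27*t + 39) - 21*t - 63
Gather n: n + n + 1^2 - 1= 2*n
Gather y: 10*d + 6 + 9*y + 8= 10*d + 9*y + 14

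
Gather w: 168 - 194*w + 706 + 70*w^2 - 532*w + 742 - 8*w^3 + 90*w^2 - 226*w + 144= -8*w^3 + 160*w^2 - 952*w + 1760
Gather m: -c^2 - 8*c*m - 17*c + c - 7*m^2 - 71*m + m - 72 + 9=-c^2 - 16*c - 7*m^2 + m*(-8*c - 70) - 63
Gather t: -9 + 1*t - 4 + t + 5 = 2*t - 8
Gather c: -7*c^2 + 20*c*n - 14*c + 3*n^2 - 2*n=-7*c^2 + c*(20*n - 14) + 3*n^2 - 2*n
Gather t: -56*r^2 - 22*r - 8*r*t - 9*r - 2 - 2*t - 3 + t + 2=-56*r^2 - 31*r + t*(-8*r - 1) - 3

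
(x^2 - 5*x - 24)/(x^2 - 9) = (x - 8)/(x - 3)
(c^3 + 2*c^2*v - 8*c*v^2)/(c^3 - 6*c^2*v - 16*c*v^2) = (-c^2 - 2*c*v + 8*v^2)/(-c^2 + 6*c*v + 16*v^2)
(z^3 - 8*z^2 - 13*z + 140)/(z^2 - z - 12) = (-z^3 + 8*z^2 + 13*z - 140)/(-z^2 + z + 12)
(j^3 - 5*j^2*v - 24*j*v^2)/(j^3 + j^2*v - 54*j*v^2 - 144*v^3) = j/(j + 6*v)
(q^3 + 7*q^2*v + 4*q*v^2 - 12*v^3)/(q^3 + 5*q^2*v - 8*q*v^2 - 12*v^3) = (q^2 + q*v - 2*v^2)/(q^2 - q*v - 2*v^2)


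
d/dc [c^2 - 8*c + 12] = 2*c - 8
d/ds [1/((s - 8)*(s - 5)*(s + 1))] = (-(s - 8)*(s - 5) - (s - 8)*(s + 1) - (s - 5)*(s + 1))/((s - 8)^2*(s - 5)^2*(s + 1)^2)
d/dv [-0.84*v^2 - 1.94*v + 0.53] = -1.68*v - 1.94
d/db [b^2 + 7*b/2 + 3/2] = 2*b + 7/2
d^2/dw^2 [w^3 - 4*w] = 6*w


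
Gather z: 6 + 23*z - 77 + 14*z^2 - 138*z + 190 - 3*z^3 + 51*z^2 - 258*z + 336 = -3*z^3 + 65*z^2 - 373*z + 455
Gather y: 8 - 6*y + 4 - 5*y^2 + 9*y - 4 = -5*y^2 + 3*y + 8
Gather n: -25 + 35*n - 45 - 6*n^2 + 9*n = -6*n^2 + 44*n - 70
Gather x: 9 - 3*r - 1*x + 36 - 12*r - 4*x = -15*r - 5*x + 45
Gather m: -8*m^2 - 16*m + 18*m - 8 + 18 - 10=-8*m^2 + 2*m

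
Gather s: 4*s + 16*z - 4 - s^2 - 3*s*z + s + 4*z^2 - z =-s^2 + s*(5 - 3*z) + 4*z^2 + 15*z - 4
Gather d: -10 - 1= -11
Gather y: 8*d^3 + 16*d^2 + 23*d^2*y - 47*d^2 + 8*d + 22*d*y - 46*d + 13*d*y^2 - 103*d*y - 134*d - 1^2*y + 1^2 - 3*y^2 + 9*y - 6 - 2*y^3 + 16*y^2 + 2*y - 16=8*d^3 - 31*d^2 - 172*d - 2*y^3 + y^2*(13*d + 13) + y*(23*d^2 - 81*d + 10) - 21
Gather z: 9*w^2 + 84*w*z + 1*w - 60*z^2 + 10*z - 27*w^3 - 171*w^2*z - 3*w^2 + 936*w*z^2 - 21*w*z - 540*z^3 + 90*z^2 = -27*w^3 + 6*w^2 + w - 540*z^3 + z^2*(936*w + 30) + z*(-171*w^2 + 63*w + 10)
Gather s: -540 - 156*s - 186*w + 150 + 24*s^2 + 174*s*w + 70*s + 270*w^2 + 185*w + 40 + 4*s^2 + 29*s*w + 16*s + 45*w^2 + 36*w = 28*s^2 + s*(203*w - 70) + 315*w^2 + 35*w - 350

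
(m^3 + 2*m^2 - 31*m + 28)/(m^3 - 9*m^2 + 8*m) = (m^2 + 3*m - 28)/(m*(m - 8))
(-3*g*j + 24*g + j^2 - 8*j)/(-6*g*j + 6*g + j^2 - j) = (3*g*j - 24*g - j^2 + 8*j)/(6*g*j - 6*g - j^2 + j)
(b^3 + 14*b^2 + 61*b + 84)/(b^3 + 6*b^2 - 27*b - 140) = (b + 3)/(b - 5)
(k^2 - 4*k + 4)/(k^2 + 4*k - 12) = (k - 2)/(k + 6)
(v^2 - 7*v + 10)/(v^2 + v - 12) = (v^2 - 7*v + 10)/(v^2 + v - 12)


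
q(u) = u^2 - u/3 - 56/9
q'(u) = 2*u - 1/3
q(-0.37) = -5.96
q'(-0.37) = -1.07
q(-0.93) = -5.05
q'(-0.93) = -2.19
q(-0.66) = -5.57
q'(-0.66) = -1.65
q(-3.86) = 9.96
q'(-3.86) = -8.05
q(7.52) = 47.82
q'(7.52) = 14.71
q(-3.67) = 8.47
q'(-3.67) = -7.67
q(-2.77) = 2.37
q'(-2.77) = -5.87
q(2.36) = -1.44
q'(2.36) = 4.39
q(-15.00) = 223.78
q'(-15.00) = -30.33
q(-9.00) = 77.78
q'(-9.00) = -18.33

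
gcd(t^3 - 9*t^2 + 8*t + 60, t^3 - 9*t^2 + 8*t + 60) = t^3 - 9*t^2 + 8*t + 60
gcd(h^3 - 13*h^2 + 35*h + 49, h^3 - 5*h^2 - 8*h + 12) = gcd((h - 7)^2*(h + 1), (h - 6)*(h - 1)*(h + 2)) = 1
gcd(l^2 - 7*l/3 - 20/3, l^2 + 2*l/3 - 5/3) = l + 5/3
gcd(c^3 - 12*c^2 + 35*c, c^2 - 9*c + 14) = c - 7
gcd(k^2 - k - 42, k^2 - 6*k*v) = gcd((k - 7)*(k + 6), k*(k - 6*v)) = 1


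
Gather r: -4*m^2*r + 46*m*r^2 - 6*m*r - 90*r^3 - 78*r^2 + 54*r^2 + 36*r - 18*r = -90*r^3 + r^2*(46*m - 24) + r*(-4*m^2 - 6*m + 18)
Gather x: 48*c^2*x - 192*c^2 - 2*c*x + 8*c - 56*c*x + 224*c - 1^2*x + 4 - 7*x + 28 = -192*c^2 + 232*c + x*(48*c^2 - 58*c - 8) + 32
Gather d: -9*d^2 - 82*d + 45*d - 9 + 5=-9*d^2 - 37*d - 4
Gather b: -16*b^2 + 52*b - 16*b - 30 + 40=-16*b^2 + 36*b + 10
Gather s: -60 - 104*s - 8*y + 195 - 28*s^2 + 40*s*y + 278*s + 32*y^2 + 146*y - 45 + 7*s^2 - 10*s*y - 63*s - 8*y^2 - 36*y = -21*s^2 + s*(30*y + 111) + 24*y^2 + 102*y + 90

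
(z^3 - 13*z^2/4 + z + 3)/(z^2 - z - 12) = (-z^3 + 13*z^2/4 - z - 3)/(-z^2 + z + 12)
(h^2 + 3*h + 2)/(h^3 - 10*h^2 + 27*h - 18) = (h^2 + 3*h + 2)/(h^3 - 10*h^2 + 27*h - 18)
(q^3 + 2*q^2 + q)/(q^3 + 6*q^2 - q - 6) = q*(q + 1)/(q^2 + 5*q - 6)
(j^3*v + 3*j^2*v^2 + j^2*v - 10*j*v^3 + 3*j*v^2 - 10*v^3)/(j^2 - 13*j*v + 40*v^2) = v*(j^3 + 3*j^2*v + j^2 - 10*j*v^2 + 3*j*v - 10*v^2)/(j^2 - 13*j*v + 40*v^2)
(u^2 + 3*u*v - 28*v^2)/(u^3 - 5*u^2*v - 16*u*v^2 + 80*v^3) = (u + 7*v)/(u^2 - u*v - 20*v^2)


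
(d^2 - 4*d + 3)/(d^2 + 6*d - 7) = (d - 3)/(d + 7)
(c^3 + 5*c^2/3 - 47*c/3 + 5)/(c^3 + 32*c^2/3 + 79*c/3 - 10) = (c - 3)/(c + 6)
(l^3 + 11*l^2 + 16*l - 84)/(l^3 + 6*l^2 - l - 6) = (l^2 + 5*l - 14)/(l^2 - 1)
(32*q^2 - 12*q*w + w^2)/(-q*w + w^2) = (-32*q^2 + 12*q*w - w^2)/(w*(q - w))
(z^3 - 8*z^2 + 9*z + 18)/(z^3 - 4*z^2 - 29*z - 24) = (z^2 - 9*z + 18)/(z^2 - 5*z - 24)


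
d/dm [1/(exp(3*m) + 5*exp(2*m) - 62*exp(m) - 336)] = (-3*exp(2*m) - 10*exp(m) + 62)*exp(m)/(exp(3*m) + 5*exp(2*m) - 62*exp(m) - 336)^2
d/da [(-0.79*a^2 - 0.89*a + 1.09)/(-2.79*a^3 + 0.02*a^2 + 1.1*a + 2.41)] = (-2.2041*a^4 - 4.9662*a^3 + 8.2721*a^2 - 3.8514*a - 3.3439)/(7.7841*a^6 - 0.1116*a^5 - 6.1376*a^4 - 13.4038*a^3 + 1.3064*a^2 + 5.302*a + 5.8081)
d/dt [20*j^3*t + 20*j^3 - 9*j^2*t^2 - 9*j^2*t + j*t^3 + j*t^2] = j*(20*j^2 - 18*j*t - 9*j + 3*t^2 + 2*t)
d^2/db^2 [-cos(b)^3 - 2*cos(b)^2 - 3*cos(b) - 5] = 15*cos(b)/4 + 4*cos(2*b) + 9*cos(3*b)/4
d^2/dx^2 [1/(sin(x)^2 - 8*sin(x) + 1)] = 2*(-2*sin(x)^4 + 12*sin(x)^3 - 27*sin(x)^2 - 28*sin(x) + 63)/(sin(x)^2 - 8*sin(x) + 1)^3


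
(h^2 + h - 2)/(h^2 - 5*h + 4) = (h + 2)/(h - 4)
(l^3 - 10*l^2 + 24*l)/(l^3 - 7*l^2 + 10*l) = (l^2 - 10*l + 24)/(l^2 - 7*l + 10)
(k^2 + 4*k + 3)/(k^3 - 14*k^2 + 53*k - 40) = (k^2 + 4*k + 3)/(k^3 - 14*k^2 + 53*k - 40)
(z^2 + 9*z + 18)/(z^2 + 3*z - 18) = (z + 3)/(z - 3)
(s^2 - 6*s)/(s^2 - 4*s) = (s - 6)/(s - 4)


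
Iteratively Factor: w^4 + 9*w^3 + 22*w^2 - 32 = (w - 1)*(w^3 + 10*w^2 + 32*w + 32) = (w - 1)*(w + 4)*(w^2 + 6*w + 8) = (w - 1)*(w + 2)*(w + 4)*(w + 4)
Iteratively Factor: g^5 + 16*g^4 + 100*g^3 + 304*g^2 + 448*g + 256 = (g + 4)*(g^4 + 12*g^3 + 52*g^2 + 96*g + 64) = (g + 4)^2*(g^3 + 8*g^2 + 20*g + 16) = (g + 2)*(g + 4)^2*(g^2 + 6*g + 8) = (g + 2)*(g + 4)^3*(g + 2)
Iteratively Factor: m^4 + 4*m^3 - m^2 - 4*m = (m - 1)*(m^3 + 5*m^2 + 4*m) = (m - 1)*(m + 1)*(m^2 + 4*m) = m*(m - 1)*(m + 1)*(m + 4)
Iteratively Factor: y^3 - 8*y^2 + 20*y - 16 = (y - 2)*(y^2 - 6*y + 8) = (y - 2)^2*(y - 4)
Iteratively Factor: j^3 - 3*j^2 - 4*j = (j - 4)*(j^2 + j) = j*(j - 4)*(j + 1)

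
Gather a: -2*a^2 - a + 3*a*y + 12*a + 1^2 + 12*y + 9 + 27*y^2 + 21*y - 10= -2*a^2 + a*(3*y + 11) + 27*y^2 + 33*y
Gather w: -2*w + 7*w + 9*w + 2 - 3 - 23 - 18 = 14*w - 42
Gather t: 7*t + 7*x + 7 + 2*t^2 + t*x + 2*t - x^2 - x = 2*t^2 + t*(x + 9) - x^2 + 6*x + 7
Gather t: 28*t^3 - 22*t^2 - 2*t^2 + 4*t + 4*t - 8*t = 28*t^3 - 24*t^2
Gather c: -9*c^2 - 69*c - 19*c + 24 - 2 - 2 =-9*c^2 - 88*c + 20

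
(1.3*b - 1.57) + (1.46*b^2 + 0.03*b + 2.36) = 1.46*b^2 + 1.33*b + 0.79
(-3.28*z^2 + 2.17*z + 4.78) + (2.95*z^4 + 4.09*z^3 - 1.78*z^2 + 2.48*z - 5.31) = 2.95*z^4 + 4.09*z^3 - 5.06*z^2 + 4.65*z - 0.529999999999999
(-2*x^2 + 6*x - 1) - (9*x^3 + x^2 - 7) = -9*x^3 - 3*x^2 + 6*x + 6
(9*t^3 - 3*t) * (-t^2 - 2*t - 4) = -9*t^5 - 18*t^4 - 33*t^3 + 6*t^2 + 12*t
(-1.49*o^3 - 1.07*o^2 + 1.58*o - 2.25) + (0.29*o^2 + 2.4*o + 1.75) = -1.49*o^3 - 0.78*o^2 + 3.98*o - 0.5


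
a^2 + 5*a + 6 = (a + 2)*(a + 3)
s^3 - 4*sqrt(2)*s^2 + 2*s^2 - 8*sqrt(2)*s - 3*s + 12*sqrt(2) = (s - 1)*(s + 3)*(s - 4*sqrt(2))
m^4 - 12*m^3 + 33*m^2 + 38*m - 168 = (m - 7)*(m - 4)*(m - 3)*(m + 2)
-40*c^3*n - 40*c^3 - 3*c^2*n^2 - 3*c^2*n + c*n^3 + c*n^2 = (-8*c + n)*(5*c + n)*(c*n + c)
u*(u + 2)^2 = u^3 + 4*u^2 + 4*u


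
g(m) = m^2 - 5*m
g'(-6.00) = -17.00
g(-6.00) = 66.00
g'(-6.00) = -17.00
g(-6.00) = 66.00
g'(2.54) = 0.08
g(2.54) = -6.25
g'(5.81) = 6.62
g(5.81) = 4.71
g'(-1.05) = -7.10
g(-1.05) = 6.35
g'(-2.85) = -10.70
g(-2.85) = 22.37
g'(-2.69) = -10.38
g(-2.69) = 20.69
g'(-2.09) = -9.18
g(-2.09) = 14.82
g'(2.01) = -0.98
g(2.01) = -6.01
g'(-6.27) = -17.54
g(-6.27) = 70.66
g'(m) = 2*m - 5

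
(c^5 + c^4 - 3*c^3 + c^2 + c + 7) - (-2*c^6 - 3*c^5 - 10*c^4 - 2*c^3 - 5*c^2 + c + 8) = 2*c^6 + 4*c^5 + 11*c^4 - c^3 + 6*c^2 - 1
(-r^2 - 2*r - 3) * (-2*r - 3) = 2*r^3 + 7*r^2 + 12*r + 9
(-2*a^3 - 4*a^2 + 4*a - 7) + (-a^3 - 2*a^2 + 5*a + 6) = -3*a^3 - 6*a^2 + 9*a - 1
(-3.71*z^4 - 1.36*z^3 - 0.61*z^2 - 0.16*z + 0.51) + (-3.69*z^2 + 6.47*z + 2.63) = -3.71*z^4 - 1.36*z^3 - 4.3*z^2 + 6.31*z + 3.14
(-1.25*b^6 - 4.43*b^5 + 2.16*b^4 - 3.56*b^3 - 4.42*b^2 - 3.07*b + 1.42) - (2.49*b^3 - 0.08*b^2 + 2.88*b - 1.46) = -1.25*b^6 - 4.43*b^5 + 2.16*b^4 - 6.05*b^3 - 4.34*b^2 - 5.95*b + 2.88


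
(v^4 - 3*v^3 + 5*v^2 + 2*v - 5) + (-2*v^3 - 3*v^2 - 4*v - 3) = v^4 - 5*v^3 + 2*v^2 - 2*v - 8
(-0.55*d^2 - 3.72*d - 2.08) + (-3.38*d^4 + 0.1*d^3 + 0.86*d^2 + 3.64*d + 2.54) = -3.38*d^4 + 0.1*d^3 + 0.31*d^2 - 0.0800000000000001*d + 0.46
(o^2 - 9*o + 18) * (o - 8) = o^3 - 17*o^2 + 90*o - 144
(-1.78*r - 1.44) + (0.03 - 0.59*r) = -2.37*r - 1.41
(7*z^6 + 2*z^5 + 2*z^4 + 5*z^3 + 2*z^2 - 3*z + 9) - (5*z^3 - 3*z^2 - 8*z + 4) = 7*z^6 + 2*z^5 + 2*z^4 + 5*z^2 + 5*z + 5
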